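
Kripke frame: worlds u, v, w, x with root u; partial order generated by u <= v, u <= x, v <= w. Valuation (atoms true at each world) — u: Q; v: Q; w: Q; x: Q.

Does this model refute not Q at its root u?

u does not force not Q since u is accessible from u and u forces Q.
So the root u does not force not Q; the model is a countermodel.

Yes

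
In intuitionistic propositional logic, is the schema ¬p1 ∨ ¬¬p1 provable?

This is the weak law of excluded middle, which is not intuitionistically valid.
A Kripke countermodel: worlds a, b, c; order generated by a ≤ b, a ≤ c; atoms true at each world — a:{}; b:{p1}; c:{}.
a ⊮ ¬p1 ∨ ¬¬p1: neither disjunct is forced at a.
a ⊮ ¬p1 since b is accessible from a and b ⊩ p1.
So the root a does not force the formula.

No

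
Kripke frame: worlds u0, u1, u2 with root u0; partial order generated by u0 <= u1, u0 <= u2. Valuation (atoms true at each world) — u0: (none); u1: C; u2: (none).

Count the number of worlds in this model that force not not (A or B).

u0: does not force it — u0 does not force not not (A or B) since u0 is accessible from u0 and u0 forces not (A or B).
u1: does not force it — u1 does not force not not (A or B) since u1 is accessible from u1 and u1 forces not (A or B).
u2: does not force it.
Worlds forcing the formula: { }.

0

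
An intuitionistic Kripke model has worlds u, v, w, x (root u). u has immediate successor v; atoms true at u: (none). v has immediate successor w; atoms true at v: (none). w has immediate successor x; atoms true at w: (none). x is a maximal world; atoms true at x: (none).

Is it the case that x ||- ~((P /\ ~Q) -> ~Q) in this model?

No

x ||-/- ~((P /\ ~Q) -> ~Q) since x is accessible from x and x ||- (P /\ ~Q) -> ~Q.
x ||- (P /\ ~Q) -> ~Q vacuously: no world accessible from x forces the antecedent P /\ ~Q.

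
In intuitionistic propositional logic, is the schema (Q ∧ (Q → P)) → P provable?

This is modus ponens in implicational form, which is intuitionistically derivable.
If a world forces Q and Q → P, then applying the implication at that world (which is accessible from itself) gives P.

Yes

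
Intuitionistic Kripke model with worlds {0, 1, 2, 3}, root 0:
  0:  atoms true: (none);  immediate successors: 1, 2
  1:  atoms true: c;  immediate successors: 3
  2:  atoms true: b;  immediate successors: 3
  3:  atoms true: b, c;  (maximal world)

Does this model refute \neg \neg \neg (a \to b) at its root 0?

0 \nVdash \neg \neg \neg (a \to b) since 0 is accessible from 0 and 0 \Vdash \neg \neg (a \to b).
0 \Vdash \neg \neg (a \to b): no world accessible from 0 forces \neg (a \to b).
So the root 0 does not force \neg \neg \neg (a \to b); the model is a countermodel.

Yes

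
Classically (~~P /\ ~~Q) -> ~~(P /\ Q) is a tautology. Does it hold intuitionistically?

This is the distribution of double negation over conjunction, which is intuitionistically derivable.
Assume ~~P, ~~Q, and ~(P /\ Q). From P we'd get ~Q (since P /\ Q is refuted), contradicting ~~Q; so ~P, contradicting ~~P.

Yes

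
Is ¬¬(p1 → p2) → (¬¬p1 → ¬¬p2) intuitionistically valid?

Yes

This is the distribution of double negation over implication, which is intuitionistically derivable.
Assume ¬¬(p1 → p2) and ¬¬p1; suppose ¬p2. Then p1 → p2 would give ¬p1 (by contraposition), contradicting ¬¬p1; so ¬(p1 → p2), contradicting ¬¬(p1 → p2). Hence ¬¬p2.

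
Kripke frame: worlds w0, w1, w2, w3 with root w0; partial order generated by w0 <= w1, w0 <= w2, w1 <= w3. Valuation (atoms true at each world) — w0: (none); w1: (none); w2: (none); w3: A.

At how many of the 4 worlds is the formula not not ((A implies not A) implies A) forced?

2

w0: does not force it — w0 does not force not not ((A implies not A) implies A) since w2 is accessible from w0 and w2 forces not ((A implies not A) implies A).
w1: forces it.
w2: does not force it — w2 does not force not not ((A implies not A) implies A) since w2 is accessible from w2 and w2 forces not ((A implies not A) implies A).
w3: forces it.
Worlds forcing the formula: {w1, w3}.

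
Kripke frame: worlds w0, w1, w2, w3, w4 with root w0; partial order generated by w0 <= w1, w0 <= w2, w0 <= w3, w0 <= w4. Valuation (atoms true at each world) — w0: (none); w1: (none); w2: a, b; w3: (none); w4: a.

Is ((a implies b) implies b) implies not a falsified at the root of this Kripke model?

w0 does not force ((a implies b) implies b) implies not a: at the accessible world w2, w2 forces (a implies b) implies b but w2 does not force not a.
w2 does not force not a since w2 is accessible from w2 and w2 forces a.
So the root w0 does not force ((a implies b) implies b) implies not a; the model is a countermodel.

Yes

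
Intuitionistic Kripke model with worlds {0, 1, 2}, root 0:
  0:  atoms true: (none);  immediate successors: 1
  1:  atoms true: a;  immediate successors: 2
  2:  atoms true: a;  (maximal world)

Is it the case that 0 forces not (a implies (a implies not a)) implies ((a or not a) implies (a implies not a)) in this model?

0 does not force not (a implies (a implies not a)) implies ((a or not a) implies (a implies not a)): already at 0 itself, 0 forces not (a implies (a implies not a)) but 0 does not force (a or not a) implies (a implies not a).
0 does not force (a or not a) implies (a implies not a): at the accessible world 1, 1 forces a or not a but 1 does not force a implies not a.
1 does not force a implies not a: already at 1 itself, 1 forces a but 1 does not force not a.
1 does not force not a since 1 is accessible from 1 and 1 forces a.

No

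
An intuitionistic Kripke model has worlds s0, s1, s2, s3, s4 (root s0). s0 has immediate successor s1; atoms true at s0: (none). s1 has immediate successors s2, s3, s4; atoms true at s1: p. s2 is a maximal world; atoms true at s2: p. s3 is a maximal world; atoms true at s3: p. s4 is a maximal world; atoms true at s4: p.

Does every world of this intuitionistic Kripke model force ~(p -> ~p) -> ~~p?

s0 ||- ~(p -> ~p) -> ~~p: every world accessible from s0 that forces ~(p -> ~p) (namely s0, s1, s2, s3, s4) also forces ~~p.
Since the root s0 forces ~(p -> ~p) -> ~~p and forcing is persistent (monotone upward), every world forces it.

Yes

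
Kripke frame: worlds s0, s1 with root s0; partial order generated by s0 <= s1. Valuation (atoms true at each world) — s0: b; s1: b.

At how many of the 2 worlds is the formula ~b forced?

s0: does not force it — s0 ||-/- ~b since s0 is accessible from s0 and s0 ||- b.
s1: does not force it — s1 ||-/- ~b since s1 is accessible from s1 and s1 ||- b.
Worlds forcing the formula: { }.

0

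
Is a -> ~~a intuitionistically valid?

Yes

This is double-negation introduction, which is intuitionistically derivable.
If a world forces a then every accessible world forces a (persistence), so none forces ~a; hence ~~a.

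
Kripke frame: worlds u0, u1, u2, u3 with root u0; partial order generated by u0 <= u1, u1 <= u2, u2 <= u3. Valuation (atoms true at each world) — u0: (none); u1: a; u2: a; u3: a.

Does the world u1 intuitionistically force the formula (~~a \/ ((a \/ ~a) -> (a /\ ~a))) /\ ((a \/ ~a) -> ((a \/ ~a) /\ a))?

u1 ||- (~~a \/ ((a \/ ~a) -> (a /\ ~a))) /\ ((a \/ ~a) -> ((a \/ ~a) /\ a)) since u1 forces both conjuncts.

Yes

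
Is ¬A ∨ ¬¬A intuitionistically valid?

No

This is the weak law of excluded middle, which is not intuitionistically valid.
A Kripke countermodel: worlds a, b, c; order generated by a ≤ b, a ≤ c; atoms true at each world — a:{}; b:{A}; c:{}.
a ⊮ ¬A ∨ ¬¬A: neither disjunct is forced at a.
a ⊮ ¬A since b is accessible from a and b ⊩ A.
So the root a does not force the formula.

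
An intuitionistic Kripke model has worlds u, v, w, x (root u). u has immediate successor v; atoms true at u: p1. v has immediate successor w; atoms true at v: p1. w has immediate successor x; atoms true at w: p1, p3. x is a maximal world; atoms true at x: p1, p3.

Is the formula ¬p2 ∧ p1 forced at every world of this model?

u ⊩ ¬p2 ∧ p1 since u forces both conjuncts.
Since the root u forces ¬p2 ∧ p1 and forcing is persistent (monotone upward), every world forces it.

Yes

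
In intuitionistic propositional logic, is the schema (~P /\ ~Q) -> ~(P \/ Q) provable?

This is a constructively valid De Morgan direction (conjunction of negations to negated disjunction), which is intuitionistically derivable.
If both ~P and ~Q hold at a world, no accessible world forces P or forces Q, so none forces P \/ Q.

Yes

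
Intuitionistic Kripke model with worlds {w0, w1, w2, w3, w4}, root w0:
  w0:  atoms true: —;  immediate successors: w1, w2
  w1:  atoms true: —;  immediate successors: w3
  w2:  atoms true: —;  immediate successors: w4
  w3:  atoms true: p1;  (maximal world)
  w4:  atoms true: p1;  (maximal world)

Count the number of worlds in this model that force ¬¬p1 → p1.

w0: does not force it — w0 ⊮ ¬¬p1 → p1: already at w0 itself, w0 ⊩ ¬¬p1 but w0 ⊮ p1.
w1: does not force it.
w2: does not force it.
w3: forces it.
w4: forces it.
Worlds forcing the formula: {w3, w4}.

2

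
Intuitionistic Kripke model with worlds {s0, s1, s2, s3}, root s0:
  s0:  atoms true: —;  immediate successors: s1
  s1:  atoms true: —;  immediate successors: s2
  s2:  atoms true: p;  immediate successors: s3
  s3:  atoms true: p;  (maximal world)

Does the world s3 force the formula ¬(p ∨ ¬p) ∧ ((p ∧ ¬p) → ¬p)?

No

s3 ⊮ ¬(p ∨ ¬p) ∧ ((p ∧ ¬p) → ¬p) since s3 fails ¬(p ∨ ¬p).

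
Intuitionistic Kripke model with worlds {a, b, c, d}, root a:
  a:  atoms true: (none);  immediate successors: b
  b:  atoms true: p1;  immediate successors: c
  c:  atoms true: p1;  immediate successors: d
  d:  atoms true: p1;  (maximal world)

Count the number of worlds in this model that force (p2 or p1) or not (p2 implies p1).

a: does not force it — a does not force (p2 or p1) or not (p2 implies p1): neither disjunct is forced at a.
b: forces it.
c: forces it.
d: forces it.
Worlds forcing the formula: {b, c, d}.

3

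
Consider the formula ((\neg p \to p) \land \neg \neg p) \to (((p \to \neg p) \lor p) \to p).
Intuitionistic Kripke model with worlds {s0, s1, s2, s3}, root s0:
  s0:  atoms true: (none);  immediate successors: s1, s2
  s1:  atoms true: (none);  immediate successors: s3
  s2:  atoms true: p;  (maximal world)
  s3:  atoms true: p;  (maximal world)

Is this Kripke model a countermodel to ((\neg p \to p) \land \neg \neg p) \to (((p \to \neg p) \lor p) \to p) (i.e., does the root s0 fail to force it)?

s0 \Vdash ((\neg p \to p) \land \neg \neg p) \to (((p \to \neg p) \lor p) \to p): every world accessible from s0 that forces (\neg p \to p) \land \neg \neg p (namely s0, s1, s2, s3) also forces ((p \to \neg p) \lor p) \to p.
So the root s0 forces ((\neg p \to p) \land \neg \neg p) \to (((p \to \neg p) \lor p) \to p); the model is not a countermodel.

No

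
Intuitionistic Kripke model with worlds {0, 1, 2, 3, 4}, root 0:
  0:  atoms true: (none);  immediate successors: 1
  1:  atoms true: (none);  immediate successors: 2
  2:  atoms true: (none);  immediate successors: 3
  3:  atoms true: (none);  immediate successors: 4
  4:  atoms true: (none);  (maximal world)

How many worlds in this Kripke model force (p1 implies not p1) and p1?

0

0: does not force it — 0 does not force (p1 implies not p1) and p1 since 0 fails p1.
1: does not force it — 1 does not force (p1 implies not p1) and p1 since 1 fails p1.
2: does not force it.
3: does not force it.
4: does not force it.
Worlds forcing the formula: { }.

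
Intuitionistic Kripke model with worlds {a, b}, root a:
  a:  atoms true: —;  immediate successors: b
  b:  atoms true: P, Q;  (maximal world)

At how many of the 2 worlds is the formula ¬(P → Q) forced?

0

a: does not force it — a ⊮ ¬(P → Q) since a is accessible from a and a ⊩ P → Q.
b: does not force it — b ⊮ ¬(P → Q) since b is accessible from b and b ⊩ P → Q.
Worlds forcing the formula: { }.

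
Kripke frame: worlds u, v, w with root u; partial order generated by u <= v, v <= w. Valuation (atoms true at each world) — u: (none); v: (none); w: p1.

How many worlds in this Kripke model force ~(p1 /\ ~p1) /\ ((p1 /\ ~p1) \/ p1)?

1

u: does not force it — u ||-/- ~(p1 /\ ~p1) /\ ((p1 /\ ~p1) \/ p1) since u fails (p1 /\ ~p1) \/ p1.
v: does not force it — v ||-/- ~(p1 /\ ~p1) /\ ((p1 /\ ~p1) \/ p1) since v fails (p1 /\ ~p1) \/ p1.
w: forces it.
Worlds forcing the formula: {w}.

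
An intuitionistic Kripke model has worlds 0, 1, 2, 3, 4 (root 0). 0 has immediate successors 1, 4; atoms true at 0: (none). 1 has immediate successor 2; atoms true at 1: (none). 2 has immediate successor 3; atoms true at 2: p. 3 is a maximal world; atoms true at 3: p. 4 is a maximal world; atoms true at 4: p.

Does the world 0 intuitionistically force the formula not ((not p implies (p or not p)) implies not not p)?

0 does not force not ((not p implies (p or not p)) implies not not p) since 0 is accessible from 0 and 0 forces (not p implies (p or not p)) implies not not p.
0 forces (not p implies (p or not p)) implies not not p: every world accessible from 0 that forces not p implies (p or not p) (namely 0, 1, 2, 3, 4) also forces not not p.

No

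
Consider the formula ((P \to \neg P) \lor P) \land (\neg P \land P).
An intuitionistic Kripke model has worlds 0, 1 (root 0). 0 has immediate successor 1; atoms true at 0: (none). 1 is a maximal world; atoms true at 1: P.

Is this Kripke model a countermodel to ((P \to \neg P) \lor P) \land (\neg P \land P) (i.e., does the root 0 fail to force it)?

0 \nVdash ((P \to \neg P) \lor P) \land (\neg P \land P) since 0 fails (P \to \neg P) \lor P.
So the root 0 does not force ((P \to \neg P) \lor P) \land (\neg P \land P); the model is a countermodel.

Yes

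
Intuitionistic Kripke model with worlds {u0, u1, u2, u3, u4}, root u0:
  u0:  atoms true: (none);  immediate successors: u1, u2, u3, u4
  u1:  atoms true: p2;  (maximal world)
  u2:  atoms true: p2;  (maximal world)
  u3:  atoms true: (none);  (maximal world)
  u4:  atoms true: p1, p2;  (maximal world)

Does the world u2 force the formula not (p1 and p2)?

u2 forces not (p1 and p2): no world accessible from u2 forces p1 and p2.

Yes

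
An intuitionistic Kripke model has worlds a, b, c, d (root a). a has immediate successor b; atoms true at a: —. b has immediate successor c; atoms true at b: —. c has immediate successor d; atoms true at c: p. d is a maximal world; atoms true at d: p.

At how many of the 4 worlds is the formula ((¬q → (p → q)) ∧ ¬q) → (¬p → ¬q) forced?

4

a: forces it.
b: forces it.
c: forces it.
d: forces it.
Worlds forcing the formula: {a, b, c, d}.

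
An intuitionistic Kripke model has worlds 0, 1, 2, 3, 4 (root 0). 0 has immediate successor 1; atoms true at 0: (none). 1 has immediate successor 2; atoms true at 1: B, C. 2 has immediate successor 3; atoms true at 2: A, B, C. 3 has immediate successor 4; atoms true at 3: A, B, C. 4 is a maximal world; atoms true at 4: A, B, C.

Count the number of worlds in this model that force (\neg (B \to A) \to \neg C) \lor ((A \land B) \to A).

5

0: forces it.
1: forces it.
2: forces it.
3: forces it.
4: forces it.
Worlds forcing the formula: {0, 1, 2, 3, 4}.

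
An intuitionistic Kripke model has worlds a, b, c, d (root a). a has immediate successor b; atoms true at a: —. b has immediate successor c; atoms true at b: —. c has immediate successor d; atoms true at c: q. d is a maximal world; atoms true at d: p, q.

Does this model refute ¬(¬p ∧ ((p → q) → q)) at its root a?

No

a ⊩ ¬(¬p ∧ ((p → q) → q)): no world accessible from a forces ¬p ∧ ((p → q) → q).
So the root a forces ¬(¬p ∧ ((p → q) → q)); the model is not a countermodel.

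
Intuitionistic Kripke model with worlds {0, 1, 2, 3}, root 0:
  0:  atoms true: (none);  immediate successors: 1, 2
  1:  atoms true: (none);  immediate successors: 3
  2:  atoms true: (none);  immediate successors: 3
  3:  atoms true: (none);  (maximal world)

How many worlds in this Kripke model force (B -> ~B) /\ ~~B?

0: does not force it — 0 ||-/- (B -> ~B) /\ ~~B since 0 fails ~~B.
1: does not force it.
2: does not force it.
3: does not force it.
Worlds forcing the formula: { }.

0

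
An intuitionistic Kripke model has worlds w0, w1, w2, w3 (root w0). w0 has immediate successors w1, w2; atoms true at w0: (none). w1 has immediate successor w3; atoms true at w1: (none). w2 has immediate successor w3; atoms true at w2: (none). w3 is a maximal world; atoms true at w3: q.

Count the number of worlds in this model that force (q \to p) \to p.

w0: forces it.
w1: forces it.
w2: forces it.
w3: forces it.
Worlds forcing the formula: {w0, w1, w2, w3}.

4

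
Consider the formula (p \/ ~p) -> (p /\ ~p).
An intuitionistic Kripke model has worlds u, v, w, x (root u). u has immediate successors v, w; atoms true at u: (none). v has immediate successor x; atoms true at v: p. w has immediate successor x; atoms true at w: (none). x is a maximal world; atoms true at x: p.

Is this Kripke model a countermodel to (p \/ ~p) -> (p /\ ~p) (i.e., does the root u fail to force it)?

u ||-/- (p \/ ~p) -> (p /\ ~p): at the accessible world v, v ||- p \/ ~p but v ||-/- p /\ ~p.
v ||-/- p /\ ~p since v fails ~p.
So the root u does not force (p \/ ~p) -> (p /\ ~p); the model is a countermodel.

Yes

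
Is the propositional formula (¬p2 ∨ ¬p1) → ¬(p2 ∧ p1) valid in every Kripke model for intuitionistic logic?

This is a constructively valid De Morgan direction (disjunction of negations to negated conjunction), which is intuitionistically derivable.
If ¬p2 holds at a world then no accessible world forces p2, hence none forces p2 ∧ p1; likewise for ¬p1.

Yes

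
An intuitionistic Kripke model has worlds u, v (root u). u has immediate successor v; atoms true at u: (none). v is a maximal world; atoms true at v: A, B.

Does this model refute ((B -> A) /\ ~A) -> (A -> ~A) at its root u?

No

u ||- ((B -> A) /\ ~A) -> (A -> ~A) vacuously: no world accessible from u forces the antecedent (B -> A) /\ ~A.
So the root u forces ((B -> A) /\ ~A) -> (A -> ~A); the model is not a countermodel.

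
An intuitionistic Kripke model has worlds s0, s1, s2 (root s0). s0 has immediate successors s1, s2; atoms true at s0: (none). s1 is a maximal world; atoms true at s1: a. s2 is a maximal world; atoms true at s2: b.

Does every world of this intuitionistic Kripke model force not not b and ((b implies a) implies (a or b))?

Not every world: s0 does not force not not b and ((b implies a) implies (a or b)).
s0 does not force not not b and ((b implies a) implies (a or b)) since s0 fails not not b.

No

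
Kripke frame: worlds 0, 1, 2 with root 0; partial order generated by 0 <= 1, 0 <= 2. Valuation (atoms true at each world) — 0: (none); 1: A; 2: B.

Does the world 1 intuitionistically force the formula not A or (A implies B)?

No

1 does not force not A or (A implies B): neither disjunct is forced at 1.
1 does not force not A since 1 is accessible from 1 and 1 forces A.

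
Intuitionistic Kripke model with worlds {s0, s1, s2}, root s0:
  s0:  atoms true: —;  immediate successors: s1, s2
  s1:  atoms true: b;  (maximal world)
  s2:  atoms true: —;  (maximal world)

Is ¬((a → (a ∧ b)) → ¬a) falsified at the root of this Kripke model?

Yes

s0 ⊮ ¬((a → (a ∧ b)) → ¬a) since s0 is accessible from s0 and s0 ⊩ (a → (a ∧ b)) → ¬a.
s0 ⊩ (a → (a ∧ b)) → ¬a: every world accessible from s0 that forces a → (a ∧ b) (namely s0, s1, s2) also forces ¬a.
So the root s0 does not force ¬((a → (a ∧ b)) → ¬a); the model is a countermodel.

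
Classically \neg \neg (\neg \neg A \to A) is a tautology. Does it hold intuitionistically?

Yes

This is the double negation of double-negation elimination, which is intuitionistically derivable.
By Glivenko's theorem the double negation of any classical propositional tautology is intuitionistically provable; \neg \neg A \to A is classically a tautology.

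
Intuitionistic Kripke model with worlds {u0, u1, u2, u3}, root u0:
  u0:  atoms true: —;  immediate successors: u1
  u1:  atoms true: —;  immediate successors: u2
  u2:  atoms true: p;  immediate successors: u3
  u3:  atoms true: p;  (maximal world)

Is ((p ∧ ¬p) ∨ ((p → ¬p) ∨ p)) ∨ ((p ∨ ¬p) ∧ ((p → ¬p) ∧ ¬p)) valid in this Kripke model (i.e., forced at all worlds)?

Not every world: u0 ⊮ ((p ∧ ¬p) ∨ ((p → ¬p) ∨ p)) ∨ ((p ∨ ¬p) ∧ ((p → ¬p) ∧ ¬p)).
u0 ⊮ ((p ∧ ¬p) ∨ ((p → ¬p) ∨ p)) ∨ ((p ∨ ¬p) ∧ ((p → ¬p) ∧ ¬p)): neither disjunct is forced at u0.
u0 ⊮ (p ∧ ¬p) ∨ ((p → ¬p) ∨ p): neither disjunct is forced at u0.

No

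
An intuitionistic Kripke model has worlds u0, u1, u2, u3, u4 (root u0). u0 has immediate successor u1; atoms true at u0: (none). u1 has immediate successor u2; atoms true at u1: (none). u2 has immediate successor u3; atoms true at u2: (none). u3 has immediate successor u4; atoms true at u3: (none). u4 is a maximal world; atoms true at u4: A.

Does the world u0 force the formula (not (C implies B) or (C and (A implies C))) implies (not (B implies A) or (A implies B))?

Yes

u0 forces (not (C implies B) or (C and (A implies C))) implies (not (B implies A) or (A implies B)) vacuously: no world accessible from u0 forces the antecedent not (C implies B) or (C and (A implies C)).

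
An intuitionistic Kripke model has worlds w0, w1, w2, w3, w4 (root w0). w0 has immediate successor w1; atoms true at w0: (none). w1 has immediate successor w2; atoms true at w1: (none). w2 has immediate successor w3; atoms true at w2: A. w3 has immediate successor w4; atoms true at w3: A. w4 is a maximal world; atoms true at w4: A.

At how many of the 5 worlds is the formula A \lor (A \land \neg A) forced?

3

w0: does not force it — w0 \nVdash A \lor (A \land \neg A): neither disjunct is forced at w0.
w1: does not force it — w1 \nVdash A \lor (A \land \neg A): neither disjunct is forced at w1.
w2: forces it.
w3: forces it.
w4: forces it.
Worlds forcing the formula: {w2, w3, w4}.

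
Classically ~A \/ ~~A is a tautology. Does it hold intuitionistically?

No

This is the weak law of excluded middle, which is not intuitionistically valid.
A Kripke countermodel: worlds s0, s1, s2; order generated by s0 <= s1, s0 <= s2; atoms true at each world — s0:{}; s1:{A}; s2:{}.
s0 ||-/- ~A \/ ~~A: neither disjunct is forced at s0.
s0 ||-/- ~A since s1 is accessible from s0 and s1 ||- A.
So the root s0 does not force the formula.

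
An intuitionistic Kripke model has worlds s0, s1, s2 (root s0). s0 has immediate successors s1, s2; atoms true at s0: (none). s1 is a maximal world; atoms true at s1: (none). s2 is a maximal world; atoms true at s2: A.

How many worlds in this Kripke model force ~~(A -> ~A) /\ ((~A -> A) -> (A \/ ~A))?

s0: does not force it — s0 ||-/- ~~(A -> ~A) /\ ((~A -> A) -> (A \/ ~A)) since s0 fails ~~(A -> ~A).
s1: forces it.
s2: does not force it — s2 ||-/- ~~(A -> ~A) /\ ((~A -> A) -> (A \/ ~A)) since s2 fails ~~(A -> ~A).
Worlds forcing the formula: {s1}.

1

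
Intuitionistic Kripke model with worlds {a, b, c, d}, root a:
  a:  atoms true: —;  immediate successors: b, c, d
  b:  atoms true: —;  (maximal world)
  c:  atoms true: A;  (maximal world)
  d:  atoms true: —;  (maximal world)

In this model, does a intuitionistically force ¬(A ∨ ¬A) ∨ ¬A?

a ⊮ ¬(A ∨ ¬A) ∨ ¬A: neither disjunct is forced at a.
a ⊮ ¬(A ∨ ¬A) since b is accessible from a and b ⊩ A ∨ ¬A.
b ⊩ A ∨ ¬A via the disjunct ¬A.

No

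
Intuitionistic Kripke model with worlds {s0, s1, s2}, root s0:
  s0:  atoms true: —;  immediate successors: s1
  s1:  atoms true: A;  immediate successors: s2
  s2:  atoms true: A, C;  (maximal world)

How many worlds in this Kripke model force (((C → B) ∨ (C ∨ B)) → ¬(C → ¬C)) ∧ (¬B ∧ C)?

1

s0: does not force it — s0 ⊮ (((C → B) ∨ (C ∨ B)) → ¬(C → ¬C)) ∧ (¬B ∧ C) since s0 fails ¬B ∧ C.
s1: does not force it.
s2: forces it.
Worlds forcing the formula: {s2}.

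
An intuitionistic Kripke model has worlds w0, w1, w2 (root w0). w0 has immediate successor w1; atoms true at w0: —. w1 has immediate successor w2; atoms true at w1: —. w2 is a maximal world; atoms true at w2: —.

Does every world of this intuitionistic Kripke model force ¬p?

Yes

w0 ⊩ ¬p: no world accessible from w0 forces p.
Since the root w0 forces ¬p and forcing is persistent (monotone upward), every world forces it.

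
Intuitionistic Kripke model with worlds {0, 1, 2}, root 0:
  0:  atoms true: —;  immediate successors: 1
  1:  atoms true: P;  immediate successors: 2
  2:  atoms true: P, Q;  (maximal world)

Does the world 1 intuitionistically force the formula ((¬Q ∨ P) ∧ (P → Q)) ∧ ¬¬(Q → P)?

No

1 ⊮ ((¬Q ∨ P) ∧ (P → Q)) ∧ ¬¬(Q → P) since 1 fails (¬Q ∨ P) ∧ (P → Q).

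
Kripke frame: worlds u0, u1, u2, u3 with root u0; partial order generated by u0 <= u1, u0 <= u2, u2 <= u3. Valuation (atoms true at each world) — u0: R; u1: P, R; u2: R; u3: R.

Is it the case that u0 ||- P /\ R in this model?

No

u0 ||-/- P /\ R since u0 fails P.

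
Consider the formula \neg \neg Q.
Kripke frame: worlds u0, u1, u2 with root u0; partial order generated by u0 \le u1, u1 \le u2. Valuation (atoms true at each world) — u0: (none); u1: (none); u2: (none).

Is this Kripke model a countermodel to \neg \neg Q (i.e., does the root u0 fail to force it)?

Yes

u0 \nVdash \neg \neg Q since u0 is accessible from u0 and u0 \Vdash \neg Q.
u0 \Vdash \neg Q: no world accessible from u0 forces Q.
So the root u0 does not force \neg \neg Q; the model is a countermodel.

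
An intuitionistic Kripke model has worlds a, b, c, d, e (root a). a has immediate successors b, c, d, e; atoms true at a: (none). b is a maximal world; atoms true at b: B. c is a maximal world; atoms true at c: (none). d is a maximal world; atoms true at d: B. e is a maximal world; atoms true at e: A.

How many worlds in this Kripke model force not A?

3

a: does not force it — a does not force not A since e is accessible from a and e forces A.
b: forces it.
c: forces it.
d: forces it.
e: does not force it — e does not force not A since e is accessible from e and e forces A.
Worlds forcing the formula: {b, c, d}.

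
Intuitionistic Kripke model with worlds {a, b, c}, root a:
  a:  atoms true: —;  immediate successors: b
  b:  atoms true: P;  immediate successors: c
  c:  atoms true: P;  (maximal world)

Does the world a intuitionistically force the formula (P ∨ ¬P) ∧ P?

a ⊮ (P ∨ ¬P) ∧ P since a fails P ∨ ¬P.

No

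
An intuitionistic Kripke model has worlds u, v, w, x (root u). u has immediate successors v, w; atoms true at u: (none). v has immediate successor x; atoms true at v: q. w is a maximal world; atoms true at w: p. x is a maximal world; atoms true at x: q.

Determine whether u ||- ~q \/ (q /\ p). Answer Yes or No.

No

u ||-/- ~q \/ (q /\ p): neither disjunct is forced at u.
u ||-/- ~q since v is accessible from u and v ||- q.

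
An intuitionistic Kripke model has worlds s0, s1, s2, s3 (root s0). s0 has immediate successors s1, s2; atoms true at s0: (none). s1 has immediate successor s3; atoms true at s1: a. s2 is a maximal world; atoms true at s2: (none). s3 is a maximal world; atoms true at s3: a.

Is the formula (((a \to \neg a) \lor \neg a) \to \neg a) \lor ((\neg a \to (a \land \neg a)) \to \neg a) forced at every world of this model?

Yes

s0 \Vdash (((a \to \neg a) \lor \neg a) \to \neg a) \lor ((\neg a \to (a \land \neg a)) \to \neg a) via the disjunct ((a \to \neg a) \lor \neg a) \to \neg a.
Since the root s0 forces (((a \to \neg a) \lor \neg a) \to \neg a) \lor ((\neg a \to (a \land \neg a)) \to \neg a) and forcing is persistent (monotone upward), every world forces it.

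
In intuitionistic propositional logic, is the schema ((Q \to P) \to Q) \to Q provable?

No

This is Peirce's law, which is not intuitionistically valid.
A Kripke countermodel: worlds s0, s1; order generated by s0 \le s1; atoms true at each world — s0:{}; s1:{Q}.
s0 \nVdash ((Q \to P) \to Q) \to Q: already at s0 itself, s0 \Vdash (Q \to P) \to Q but s0 \nVdash Q.
s0 lacks atom Q, so s0 \nVdash Q.
So the root s0 does not force the formula.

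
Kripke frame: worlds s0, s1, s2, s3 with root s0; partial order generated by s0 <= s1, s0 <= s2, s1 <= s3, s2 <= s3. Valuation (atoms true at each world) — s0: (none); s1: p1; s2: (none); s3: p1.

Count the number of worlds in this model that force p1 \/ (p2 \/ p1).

s0: does not force it — s0 ||-/- p1 \/ (p2 \/ p1): neither disjunct is forced at s0.
s1: forces it.
s2: does not force it.
s3: forces it.
Worlds forcing the formula: {s1, s3}.

2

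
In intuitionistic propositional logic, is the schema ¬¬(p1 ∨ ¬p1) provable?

Yes

This is the double negation of excluded middle, which is intuitionistically derivable.
Assuming ¬(p1 ∨ ¬p1): from p1 we'd get p1 ∨ ¬p1, so ¬p1; but then p1 ∨ ¬p1 again — contradiction. Hence ¬¬(p1 ∨ ¬p1).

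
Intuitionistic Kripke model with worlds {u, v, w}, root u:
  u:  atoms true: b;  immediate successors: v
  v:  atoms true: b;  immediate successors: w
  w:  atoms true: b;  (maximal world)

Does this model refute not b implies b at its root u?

u forces not b implies b vacuously: no world accessible from u forces the antecedent not b.
So the root u forces not b implies b; the model is not a countermodel.

No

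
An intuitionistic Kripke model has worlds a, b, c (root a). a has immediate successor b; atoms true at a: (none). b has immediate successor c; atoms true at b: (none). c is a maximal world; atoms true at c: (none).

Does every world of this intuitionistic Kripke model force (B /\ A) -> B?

Yes

a ||- (B /\ A) -> B vacuously: no world accessible from a forces the antecedent B /\ A.
Since the root a forces (B /\ A) -> B and forcing is persistent (monotone upward), every world forces it.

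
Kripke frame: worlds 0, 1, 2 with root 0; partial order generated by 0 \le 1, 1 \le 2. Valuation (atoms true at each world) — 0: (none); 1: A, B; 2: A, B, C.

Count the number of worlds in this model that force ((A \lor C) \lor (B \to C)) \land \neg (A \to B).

0

0: does not force it — 0 \nVdash ((A \lor C) \lor (B \to C)) \land \neg (A \to B) since 0 fails (A \lor C) \lor (B \to C).
1: does not force it — 1 \nVdash ((A \lor C) \lor (B \to C)) \land \neg (A \to B) since 1 fails \neg (A \to B).
2: does not force it — 2 \nVdash ((A \lor C) \lor (B \to C)) \land \neg (A \to B) since 2 fails \neg (A \to B).
Worlds forcing the formula: { }.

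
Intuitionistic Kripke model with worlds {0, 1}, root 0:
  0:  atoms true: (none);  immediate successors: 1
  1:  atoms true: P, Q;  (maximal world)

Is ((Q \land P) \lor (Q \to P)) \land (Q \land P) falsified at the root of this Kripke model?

0 \nVdash ((Q \land P) \lor (Q \to P)) \land (Q \land P) since 0 fails Q \land P.
So the root 0 does not force ((Q \land P) \lor (Q \to P)) \land (Q \land P); the model is a countermodel.

Yes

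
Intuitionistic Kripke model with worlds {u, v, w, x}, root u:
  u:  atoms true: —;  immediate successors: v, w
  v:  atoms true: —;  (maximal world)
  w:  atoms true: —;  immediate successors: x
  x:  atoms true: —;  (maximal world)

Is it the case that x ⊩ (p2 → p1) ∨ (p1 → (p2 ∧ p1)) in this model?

Yes

x ⊩ (p2 → p1) ∨ (p1 → (p2 ∧ p1)) via the disjunct p2 → p1.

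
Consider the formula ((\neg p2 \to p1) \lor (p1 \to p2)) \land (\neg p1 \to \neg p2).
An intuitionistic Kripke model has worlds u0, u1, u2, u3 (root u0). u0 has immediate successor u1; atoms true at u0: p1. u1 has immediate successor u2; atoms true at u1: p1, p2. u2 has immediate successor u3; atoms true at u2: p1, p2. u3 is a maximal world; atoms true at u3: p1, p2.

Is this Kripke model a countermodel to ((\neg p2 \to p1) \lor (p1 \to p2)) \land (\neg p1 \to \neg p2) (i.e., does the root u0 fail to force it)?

No

u0 \Vdash ((\neg p2 \to p1) \lor (p1 \to p2)) \land (\neg p1 \to \neg p2) since u0 forces both conjuncts.
So the root u0 forces ((\neg p2 \to p1) \lor (p1 \to p2)) \land (\neg p1 \to \neg p2); the model is not a countermodel.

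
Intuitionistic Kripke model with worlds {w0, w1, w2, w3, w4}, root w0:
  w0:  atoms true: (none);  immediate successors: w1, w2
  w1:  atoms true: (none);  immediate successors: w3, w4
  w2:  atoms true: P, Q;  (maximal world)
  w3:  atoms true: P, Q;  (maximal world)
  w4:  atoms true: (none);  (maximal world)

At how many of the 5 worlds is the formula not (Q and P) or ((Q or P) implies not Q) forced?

1

w0: does not force it — w0 does not force not (Q and P) or ((Q or P) implies not Q): neither disjunct is forced at w0.
w1: does not force it.
w2: does not force it.
w3: does not force it.
w4: forces it.
Worlds forcing the formula: {w4}.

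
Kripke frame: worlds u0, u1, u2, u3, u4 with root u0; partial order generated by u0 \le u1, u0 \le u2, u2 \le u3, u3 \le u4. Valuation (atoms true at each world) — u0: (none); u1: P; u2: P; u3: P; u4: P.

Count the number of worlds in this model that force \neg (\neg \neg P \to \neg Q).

0

u0: does not force it — u0 \nVdash \neg (\neg \neg P \to \neg Q) since u0 is accessible from u0 and u0 \Vdash \neg \neg P \to \neg Q.
u1: does not force it — u1 \nVdash \neg (\neg \neg P \to \neg Q) since u1 is accessible from u1 and u1 \Vdash \neg \neg P \to \neg Q.
u2: does not force it.
u3: does not force it.
u4: does not force it.
Worlds forcing the formula: { }.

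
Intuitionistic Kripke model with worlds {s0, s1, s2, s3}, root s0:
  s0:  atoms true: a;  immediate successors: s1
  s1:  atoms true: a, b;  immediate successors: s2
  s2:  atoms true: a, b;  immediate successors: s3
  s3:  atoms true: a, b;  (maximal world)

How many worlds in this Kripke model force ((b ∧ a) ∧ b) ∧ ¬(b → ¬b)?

s0: does not force it — s0 ⊮ ((b ∧ a) ∧ b) ∧ ¬(b → ¬b) since s0 fails (b ∧ a) ∧ b.
s1: forces it.
s2: forces it.
s3: forces it.
Worlds forcing the formula: {s1, s2, s3}.

3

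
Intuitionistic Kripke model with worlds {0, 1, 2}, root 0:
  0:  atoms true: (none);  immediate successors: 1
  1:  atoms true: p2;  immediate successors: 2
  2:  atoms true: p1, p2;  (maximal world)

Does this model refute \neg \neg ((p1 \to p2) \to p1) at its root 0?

No

0 \Vdash \neg \neg ((p1 \to p2) \to p1): no world accessible from 0 forces \neg ((p1 \to p2) \to p1).
So the root 0 forces \neg \neg ((p1 \to p2) \to p1); the model is not a countermodel.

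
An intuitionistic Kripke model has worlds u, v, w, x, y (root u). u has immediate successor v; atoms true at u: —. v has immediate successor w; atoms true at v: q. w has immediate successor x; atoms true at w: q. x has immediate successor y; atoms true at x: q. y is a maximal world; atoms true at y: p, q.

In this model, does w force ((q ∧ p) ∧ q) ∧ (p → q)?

w ⊮ ((q ∧ p) ∧ q) ∧ (p → q) since w fails (q ∧ p) ∧ q.

No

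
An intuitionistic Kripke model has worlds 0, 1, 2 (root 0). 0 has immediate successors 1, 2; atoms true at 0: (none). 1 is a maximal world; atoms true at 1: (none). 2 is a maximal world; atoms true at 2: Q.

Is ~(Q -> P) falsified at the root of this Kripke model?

Yes

0 ||-/- ~(Q -> P) since 1 is accessible from 0 and 1 ||- Q -> P.
1 ||- Q -> P vacuously: no world accessible from 1 forces the antecedent Q.
So the root 0 does not force ~(Q -> P); the model is a countermodel.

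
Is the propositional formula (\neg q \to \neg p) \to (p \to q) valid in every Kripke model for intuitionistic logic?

This is the converse of contraposition, which is not intuitionistically valid.
A Kripke countermodel: worlds 0, 1; order generated by 0 \le 1; atoms true at each world — 0:{p}; 1:{p,q}.
0 \nVdash (\neg q \to \neg p) \to (p \to q): already at 0 itself, 0 \Vdash \neg q \to \neg p but 0 \nVdash p \to q.
0 \nVdash p \to q: already at 0 itself, 0 \Vdash p but 0 \nVdash q.
0 lacks atom q, so 0 \nVdash q.
So the root 0 does not force the formula.

No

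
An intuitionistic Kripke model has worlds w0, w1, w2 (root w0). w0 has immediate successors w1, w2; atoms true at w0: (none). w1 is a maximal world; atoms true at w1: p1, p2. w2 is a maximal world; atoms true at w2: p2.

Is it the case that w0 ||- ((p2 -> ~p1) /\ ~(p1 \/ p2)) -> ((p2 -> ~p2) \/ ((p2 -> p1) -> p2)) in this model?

Yes

w0 ||- ((p2 -> ~p1) /\ ~(p1 \/ p2)) -> ((p2 -> ~p2) \/ ((p2 -> p1) -> p2)) vacuously: no world accessible from w0 forces the antecedent (p2 -> ~p1) /\ ~(p1 \/ p2).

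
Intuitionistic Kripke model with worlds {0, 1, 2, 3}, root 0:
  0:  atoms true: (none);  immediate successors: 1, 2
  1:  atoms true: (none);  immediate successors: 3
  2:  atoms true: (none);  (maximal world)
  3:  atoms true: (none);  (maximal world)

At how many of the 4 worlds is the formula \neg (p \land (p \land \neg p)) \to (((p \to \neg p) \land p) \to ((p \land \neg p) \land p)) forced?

4

0: forces it.
1: forces it.
2: forces it.
3: forces it.
Worlds forcing the formula: {0, 1, 2, 3}.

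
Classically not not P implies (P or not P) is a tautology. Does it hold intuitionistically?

No

This is a variant of double-negation elimination (deriving excluded middle from double negation), which is not intuitionistically valid.
A Kripke countermodel: worlds w0, w1; order generated by w0 <= w1; atoms true at each world — w0:{}; w1:{P}.
w0 does not force not not P implies (P or not P): already at w0 itself, w0 forces not not P but w0 does not force P or not P.
w0 does not force P or not P: neither disjunct is forced at w0.
w0 lacks atom P, so w0 does not force P.
So the root w0 does not force the formula.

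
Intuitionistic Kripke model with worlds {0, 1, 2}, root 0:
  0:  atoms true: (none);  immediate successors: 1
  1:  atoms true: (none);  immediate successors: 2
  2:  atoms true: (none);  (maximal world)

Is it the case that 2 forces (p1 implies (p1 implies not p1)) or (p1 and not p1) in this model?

Yes

2 forces (p1 implies (p1 implies not p1)) or (p1 and not p1) via the disjunct p1 implies (p1 implies not p1).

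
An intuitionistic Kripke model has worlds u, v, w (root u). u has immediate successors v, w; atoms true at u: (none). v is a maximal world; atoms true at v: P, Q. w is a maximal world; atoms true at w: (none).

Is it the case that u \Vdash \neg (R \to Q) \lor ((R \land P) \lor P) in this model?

No

u \nVdash \neg (R \to Q) \lor ((R \land P) \lor P): neither disjunct is forced at u.
u \nVdash \neg (R \to Q) since u is accessible from u and u \Vdash R \to Q.
u \Vdash R \to Q vacuously: no world accessible from u forces the antecedent R.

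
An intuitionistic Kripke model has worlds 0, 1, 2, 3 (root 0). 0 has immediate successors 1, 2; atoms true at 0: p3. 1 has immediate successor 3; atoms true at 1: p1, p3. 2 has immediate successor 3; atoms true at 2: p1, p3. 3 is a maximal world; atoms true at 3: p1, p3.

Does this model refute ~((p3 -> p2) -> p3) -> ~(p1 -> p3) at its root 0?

0 ||- ~((p3 -> p2) -> p3) -> ~(p1 -> p3) vacuously: no world accessible from 0 forces the antecedent ~((p3 -> p2) -> p3).
So the root 0 forces ~((p3 -> p2) -> p3) -> ~(p1 -> p3); the model is not a countermodel.

No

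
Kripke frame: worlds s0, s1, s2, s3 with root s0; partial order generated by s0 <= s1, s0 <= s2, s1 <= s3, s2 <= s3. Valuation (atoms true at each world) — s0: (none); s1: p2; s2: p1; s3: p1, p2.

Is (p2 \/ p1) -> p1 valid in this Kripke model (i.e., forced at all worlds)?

Not every world: s0 ||-/- (p2 \/ p1) -> p1.
s0 ||-/- (p2 \/ p1) -> p1: at the accessible world s1, s1 ||- p2 \/ p1 but s1 ||-/- p1.
s1 lacks atom p1, so s1 ||-/- p1.

No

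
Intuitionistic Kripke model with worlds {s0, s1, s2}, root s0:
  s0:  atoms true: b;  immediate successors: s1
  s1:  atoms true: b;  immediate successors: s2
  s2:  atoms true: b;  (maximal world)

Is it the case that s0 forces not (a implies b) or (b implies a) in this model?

s0 does not force not (a implies b) or (b implies a): neither disjunct is forced at s0.
s0 does not force not (a implies b) since s0 is accessible from s0 and s0 forces a implies b.
s0 forces a implies b vacuously: no world accessible from s0 forces the antecedent a.

No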